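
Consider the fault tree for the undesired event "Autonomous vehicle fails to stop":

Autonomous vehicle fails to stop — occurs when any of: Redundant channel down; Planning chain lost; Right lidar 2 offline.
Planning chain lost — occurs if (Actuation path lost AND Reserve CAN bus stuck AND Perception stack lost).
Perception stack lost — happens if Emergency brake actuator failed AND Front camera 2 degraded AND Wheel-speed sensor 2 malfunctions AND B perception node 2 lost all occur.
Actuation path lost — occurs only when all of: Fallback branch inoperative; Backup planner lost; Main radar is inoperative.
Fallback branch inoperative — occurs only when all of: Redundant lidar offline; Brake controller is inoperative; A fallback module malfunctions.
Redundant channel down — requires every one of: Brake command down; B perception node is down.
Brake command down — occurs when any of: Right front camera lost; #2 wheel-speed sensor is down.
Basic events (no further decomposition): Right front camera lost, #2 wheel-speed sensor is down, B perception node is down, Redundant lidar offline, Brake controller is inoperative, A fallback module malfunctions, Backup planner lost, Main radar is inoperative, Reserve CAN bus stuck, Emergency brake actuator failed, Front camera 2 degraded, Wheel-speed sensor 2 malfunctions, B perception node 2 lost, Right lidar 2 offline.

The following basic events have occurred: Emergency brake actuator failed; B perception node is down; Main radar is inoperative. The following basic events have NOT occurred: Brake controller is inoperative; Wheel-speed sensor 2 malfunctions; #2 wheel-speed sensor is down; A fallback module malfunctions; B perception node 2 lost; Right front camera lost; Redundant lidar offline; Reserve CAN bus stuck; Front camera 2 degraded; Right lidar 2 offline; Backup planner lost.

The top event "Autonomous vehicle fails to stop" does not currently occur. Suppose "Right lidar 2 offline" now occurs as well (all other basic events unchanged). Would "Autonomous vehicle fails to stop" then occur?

Yes

Counterfactual: set "Right lidar 2 offline" to occurred.
Brake command down [OR]: Right front camera lost=not, #2 wheel-speed sensor is down=not → no input occurs → does not occur.
Redundant channel down [AND]: Brake command down=not, B perception node is down=occurs → not all inputs occur → does not occur.
Fallback branch inoperative [AND]: Redundant lidar offline=not, Brake controller is inoperative=not, A fallback module malfunctions=not → not all inputs occur → does not occur.
Actuation path lost [AND]: Fallback branch inoperative=not, Backup planner lost=not, Main radar is inoperative=occurs → not all inputs occur → does not occur.
Perception stack lost [AND]: Emergency brake actuator failed=occurs, Front camera 2 degraded=not, Wheel-speed sensor 2 malfunctions=not, B perception node 2 lost=not → not all inputs occur → does not occur.
Planning chain lost [AND]: Actuation path lost=not, Reserve CAN bus stuck=not, Perception stack lost=not → not all inputs occur → does not occur.
Autonomous vehicle fails to stop [OR]: Redundant channel down=not, Planning chain lost=not, Right lidar 2 offline=occurs → at least one input occurs → occurs.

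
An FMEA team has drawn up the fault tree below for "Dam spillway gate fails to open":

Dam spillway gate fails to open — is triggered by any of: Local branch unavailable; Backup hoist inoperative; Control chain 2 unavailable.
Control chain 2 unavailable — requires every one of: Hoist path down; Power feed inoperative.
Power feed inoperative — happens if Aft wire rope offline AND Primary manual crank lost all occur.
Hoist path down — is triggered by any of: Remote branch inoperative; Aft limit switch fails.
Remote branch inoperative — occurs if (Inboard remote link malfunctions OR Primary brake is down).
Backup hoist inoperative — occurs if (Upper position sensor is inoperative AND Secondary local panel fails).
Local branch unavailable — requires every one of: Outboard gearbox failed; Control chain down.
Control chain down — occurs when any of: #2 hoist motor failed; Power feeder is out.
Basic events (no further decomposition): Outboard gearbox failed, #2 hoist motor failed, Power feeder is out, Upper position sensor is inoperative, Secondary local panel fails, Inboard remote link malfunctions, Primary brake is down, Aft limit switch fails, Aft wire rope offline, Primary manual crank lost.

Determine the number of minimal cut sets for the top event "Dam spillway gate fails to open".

Control chain down [OR]: union of children's cut sets → 2 cut set(s).
Local branch unavailable [AND]: one cut set from each child combined → 1 × 2 = 2 cut set(s).
Backup hoist inoperative [AND]: one cut set from each child combined → 1 × 1 = 1 cut set(s).
Remote branch inoperative [OR]: union of children's cut sets → 2 cut set(s).
Hoist path down [OR]: union of children's cut sets → 3 cut set(s).
Power feed inoperative [AND]: one cut set from each child combined → 1 × 1 = 1 cut set(s).
Control chain 2 unavailable [AND]: one cut set from each child combined → 3 × 1 = 3 cut set(s).
Dam spillway gate fails to open [OR]: union of children's cut sets → 6 cut set(s).
Minimal cut sets: {#2 hoist motor failed, Outboard gearbox failed}; {Outboard gearbox failed, Power feeder is out}; {Secondary local panel fails, Upper position sensor is inoperative}; {Aft wire rope offline, Inboard remote link malfunctions, Primary manual crank lost}; {Aft wire rope offline, Primary brake is down, Primary manual crank lost}; {Aft limit switch fails, Aft wire rope offline, Primary manual crank lost}.

6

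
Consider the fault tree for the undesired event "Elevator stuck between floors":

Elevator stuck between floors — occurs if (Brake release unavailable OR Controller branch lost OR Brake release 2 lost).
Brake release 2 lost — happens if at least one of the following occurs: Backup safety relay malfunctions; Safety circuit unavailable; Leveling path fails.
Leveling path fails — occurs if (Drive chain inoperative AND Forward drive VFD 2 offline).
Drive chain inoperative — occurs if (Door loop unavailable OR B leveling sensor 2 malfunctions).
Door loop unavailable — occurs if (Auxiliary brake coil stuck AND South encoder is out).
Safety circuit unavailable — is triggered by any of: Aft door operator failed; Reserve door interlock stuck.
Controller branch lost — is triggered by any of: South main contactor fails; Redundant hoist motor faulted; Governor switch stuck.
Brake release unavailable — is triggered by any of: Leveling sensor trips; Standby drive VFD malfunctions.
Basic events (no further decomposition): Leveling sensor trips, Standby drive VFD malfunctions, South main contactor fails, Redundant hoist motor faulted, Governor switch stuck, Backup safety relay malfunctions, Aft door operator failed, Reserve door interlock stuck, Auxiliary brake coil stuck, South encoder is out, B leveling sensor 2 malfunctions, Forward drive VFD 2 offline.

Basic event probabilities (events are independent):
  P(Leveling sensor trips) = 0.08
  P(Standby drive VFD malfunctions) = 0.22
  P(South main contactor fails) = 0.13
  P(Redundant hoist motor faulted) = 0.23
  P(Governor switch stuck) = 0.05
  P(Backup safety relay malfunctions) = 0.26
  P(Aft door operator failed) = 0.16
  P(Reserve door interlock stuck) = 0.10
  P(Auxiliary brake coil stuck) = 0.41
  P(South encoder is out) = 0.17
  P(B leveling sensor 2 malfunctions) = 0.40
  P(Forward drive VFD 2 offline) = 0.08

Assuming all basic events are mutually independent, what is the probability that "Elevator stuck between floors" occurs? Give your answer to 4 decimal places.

0.7535

P(Brake release unavailable) [OR] = 1 − (1−0.08) × (1−0.22) = 0.282400
P(Controller branch lost) [OR] = 1 − (1−0.13) × (1−0.23) × (1−0.05) = 0.363595
P(Safety circuit unavailable) [OR] = 1 − (1−0.16) × (1−0.10) = 0.244000
P(Door loop unavailable) [AND] = 0.41 × 0.17 = 0.069700
P(Drive chain inoperative) [OR] = 1 − (1−0.069700) × (1−0.40) = 0.441820
P(Leveling path fails) [AND] = 0.441820 × 0.08 = 0.035346
P(Brake release 2 lost) [OR] = 1 − (1−0.26) × (1−0.244000) × (1−0.035346) = 0.460334
P(Elevator stuck between floors) [OR] = 1 − (1−0.282400) × (1−0.363595) × (1−0.460334) = 0.753543
Rounded to 4 decimal places: P(Elevator stuck between floors) ≈ 0.7535.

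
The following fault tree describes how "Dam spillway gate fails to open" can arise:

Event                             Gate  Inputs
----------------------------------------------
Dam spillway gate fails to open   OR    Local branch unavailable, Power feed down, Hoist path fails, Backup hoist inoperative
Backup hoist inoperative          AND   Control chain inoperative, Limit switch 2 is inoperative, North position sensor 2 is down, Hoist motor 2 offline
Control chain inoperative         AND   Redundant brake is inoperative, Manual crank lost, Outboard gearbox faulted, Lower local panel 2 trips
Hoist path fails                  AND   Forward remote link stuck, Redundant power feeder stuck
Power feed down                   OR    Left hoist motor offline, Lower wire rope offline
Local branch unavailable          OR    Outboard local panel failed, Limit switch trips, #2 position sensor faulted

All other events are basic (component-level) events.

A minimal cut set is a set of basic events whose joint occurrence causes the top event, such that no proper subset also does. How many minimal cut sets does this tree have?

7

Local branch unavailable [OR]: union of children's cut sets → 3 cut set(s).
Power feed down [OR]: union of children's cut sets → 2 cut set(s).
Hoist path fails [AND]: one cut set from each child combined → 1 × 1 = 1 cut set(s).
Control chain inoperative [AND]: one cut set from each child combined → 1 × 1 × 1 × 1 = 1 cut set(s).
Backup hoist inoperative [AND]: one cut set from each child combined → 1 × 1 × 1 × 1 = 1 cut set(s).
Dam spillway gate fails to open [OR]: union of children's cut sets → 7 cut set(s).
Minimal cut sets: {Outboard local panel failed}; {Limit switch trips}; {#2 position sensor faulted}; {Left hoist motor offline}; {Lower wire rope offline}; {Forward remote link stuck, Redundant power feeder stuck}; {Hoist motor 2 offline, Limit switch 2 is inoperative, Lower local panel 2 trips, Manual crank lost, North position sensor 2 is down, Outboard gearbox faulted, Redundant brake is inoperative}.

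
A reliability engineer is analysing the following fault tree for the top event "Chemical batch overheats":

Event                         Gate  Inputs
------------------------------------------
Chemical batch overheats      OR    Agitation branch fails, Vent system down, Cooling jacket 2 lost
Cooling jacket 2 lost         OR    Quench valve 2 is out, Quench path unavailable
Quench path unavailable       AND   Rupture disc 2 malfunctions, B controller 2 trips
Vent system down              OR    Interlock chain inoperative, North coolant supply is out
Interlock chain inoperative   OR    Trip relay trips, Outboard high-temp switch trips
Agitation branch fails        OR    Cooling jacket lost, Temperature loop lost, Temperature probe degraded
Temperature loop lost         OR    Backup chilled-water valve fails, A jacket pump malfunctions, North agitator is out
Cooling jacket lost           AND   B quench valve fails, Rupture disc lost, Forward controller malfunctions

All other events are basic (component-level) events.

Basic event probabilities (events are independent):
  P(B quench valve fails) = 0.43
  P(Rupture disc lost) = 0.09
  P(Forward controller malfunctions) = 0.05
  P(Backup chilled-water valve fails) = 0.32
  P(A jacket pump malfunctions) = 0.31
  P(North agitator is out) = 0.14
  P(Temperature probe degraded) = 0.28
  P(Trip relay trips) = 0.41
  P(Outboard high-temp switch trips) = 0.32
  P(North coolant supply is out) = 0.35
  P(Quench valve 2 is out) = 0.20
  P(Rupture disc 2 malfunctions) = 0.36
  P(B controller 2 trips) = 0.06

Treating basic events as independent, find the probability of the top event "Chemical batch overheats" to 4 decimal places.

0.9408

P(Cooling jacket lost) [AND] = 0.43 × 0.09 × 0.05 = 0.001935
P(Temperature loop lost) [OR] = 1 − (1−0.32) × (1−0.31) × (1−0.14) = 0.596488
P(Agitation branch fails) [OR] = 1 − (1−0.001935) × (1−0.596488) × (1−0.28) = 0.710034
P(Interlock chain inoperative) [OR] = 1 − (1−0.41) × (1−0.32) = 0.598800
P(Vent system down) [OR] = 1 − (1−0.598800) × (1−0.35) = 0.739220
P(Quench path unavailable) [AND] = 0.36 × 0.06 = 0.021600
P(Cooling jacket 2 lost) [OR] = 1 − (1−0.20) × (1−0.021600) = 0.217280
P(Chemical batch overheats) [OR] = 1 − (1−0.710034) × (1−0.739220) × (1−0.217280) = 0.940813
Rounded to 4 decimal places: P(Chemical batch overheats) ≈ 0.9408.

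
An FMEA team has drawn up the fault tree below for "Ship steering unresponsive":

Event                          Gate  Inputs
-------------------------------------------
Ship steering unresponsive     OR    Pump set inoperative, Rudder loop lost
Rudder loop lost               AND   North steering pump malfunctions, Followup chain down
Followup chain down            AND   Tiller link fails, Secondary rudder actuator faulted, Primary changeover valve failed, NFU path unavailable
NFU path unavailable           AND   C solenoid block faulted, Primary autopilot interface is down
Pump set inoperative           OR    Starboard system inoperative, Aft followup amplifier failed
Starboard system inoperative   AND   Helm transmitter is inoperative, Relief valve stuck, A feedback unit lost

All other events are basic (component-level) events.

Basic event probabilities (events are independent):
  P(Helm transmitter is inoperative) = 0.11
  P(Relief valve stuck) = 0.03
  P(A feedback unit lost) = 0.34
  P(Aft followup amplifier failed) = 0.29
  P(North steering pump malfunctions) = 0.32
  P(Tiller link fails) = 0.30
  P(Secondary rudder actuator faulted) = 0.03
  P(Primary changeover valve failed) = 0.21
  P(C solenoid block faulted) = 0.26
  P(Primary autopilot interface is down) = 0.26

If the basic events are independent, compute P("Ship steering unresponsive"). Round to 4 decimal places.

0.2908

P(Starboard system inoperative) [AND] = 0.11 × 0.03 × 0.34 = 0.001122
P(Pump set inoperative) [OR] = 1 − (1−0.001122) × (1−0.29) = 0.290797
P(NFU path unavailable) [AND] = 0.26 × 0.26 = 0.067600
P(Followup chain down) [AND] = 0.30 × 0.03 × 0.21 × 0.067600 = 0.000128
P(Rudder loop lost) [AND] = 0.32 × 0.000128 = 0.000041
P(Ship steering unresponsive) [OR] = 1 − (1−0.290797) × (1−0.000041) = 0.290826
Rounded to 4 decimal places: P(Ship steering unresponsive) ≈ 0.2908.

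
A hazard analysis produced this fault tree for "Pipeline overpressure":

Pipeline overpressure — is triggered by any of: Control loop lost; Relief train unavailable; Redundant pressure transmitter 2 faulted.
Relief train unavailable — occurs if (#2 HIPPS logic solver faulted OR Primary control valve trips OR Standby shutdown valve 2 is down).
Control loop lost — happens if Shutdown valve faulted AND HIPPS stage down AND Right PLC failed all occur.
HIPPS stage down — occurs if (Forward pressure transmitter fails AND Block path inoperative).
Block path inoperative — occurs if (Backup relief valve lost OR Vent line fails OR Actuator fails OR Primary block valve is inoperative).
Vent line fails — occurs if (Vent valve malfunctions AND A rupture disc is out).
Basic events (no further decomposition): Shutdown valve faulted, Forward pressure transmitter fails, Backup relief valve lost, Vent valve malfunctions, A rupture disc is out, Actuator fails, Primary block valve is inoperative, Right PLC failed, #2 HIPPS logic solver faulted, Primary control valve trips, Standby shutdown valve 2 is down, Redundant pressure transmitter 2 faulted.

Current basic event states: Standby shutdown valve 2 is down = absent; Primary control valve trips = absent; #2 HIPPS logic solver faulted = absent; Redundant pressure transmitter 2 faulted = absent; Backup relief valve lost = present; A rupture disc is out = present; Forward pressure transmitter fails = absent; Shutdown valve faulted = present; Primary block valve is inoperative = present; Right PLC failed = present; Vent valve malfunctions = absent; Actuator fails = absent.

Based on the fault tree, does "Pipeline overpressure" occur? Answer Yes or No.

No

Vent line fails [AND]: Vent valve malfunctions=not, A rupture disc is out=occurs → not all inputs occur → does not occur.
Block path inoperative [OR]: Backup relief valve lost=occurs, Vent line fails=not, Actuator fails=not, Primary block valve is inoperative=occurs → at least one input occurs → occurs.
HIPPS stage down [AND]: Forward pressure transmitter fails=not, Block path inoperative=occurs → not all inputs occur → does not occur.
Control loop lost [AND]: Shutdown valve faulted=occurs, HIPPS stage down=not, Right PLC failed=occurs → not all inputs occur → does not occur.
Relief train unavailable [OR]: #2 HIPPS logic solver faulted=not, Primary control valve trips=not, Standby shutdown valve 2 is down=not → no input occurs → does not occur.
Pipeline overpressure [OR]: Control loop lost=not, Relief train unavailable=not, Redundant pressure transmitter 2 faulted=not → no input occurs → does not occur.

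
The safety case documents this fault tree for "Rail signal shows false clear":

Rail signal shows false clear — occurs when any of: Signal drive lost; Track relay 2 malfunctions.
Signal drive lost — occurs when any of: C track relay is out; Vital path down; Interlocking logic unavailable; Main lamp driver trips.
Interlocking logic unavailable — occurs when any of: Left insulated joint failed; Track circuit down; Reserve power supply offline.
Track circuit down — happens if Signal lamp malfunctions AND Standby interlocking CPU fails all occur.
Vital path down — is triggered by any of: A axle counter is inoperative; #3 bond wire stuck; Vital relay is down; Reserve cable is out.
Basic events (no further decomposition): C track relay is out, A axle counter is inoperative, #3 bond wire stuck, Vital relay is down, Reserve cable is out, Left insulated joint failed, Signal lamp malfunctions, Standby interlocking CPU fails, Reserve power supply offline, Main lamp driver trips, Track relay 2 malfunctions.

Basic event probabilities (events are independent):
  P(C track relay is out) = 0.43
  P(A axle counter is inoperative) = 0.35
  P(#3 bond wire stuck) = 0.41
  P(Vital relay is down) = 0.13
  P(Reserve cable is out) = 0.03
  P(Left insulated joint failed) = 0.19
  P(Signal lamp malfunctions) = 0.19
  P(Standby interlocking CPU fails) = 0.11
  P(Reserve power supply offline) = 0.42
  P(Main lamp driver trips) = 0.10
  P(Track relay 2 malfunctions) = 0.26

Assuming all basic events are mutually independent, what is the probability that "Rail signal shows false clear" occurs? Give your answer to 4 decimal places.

P(Vital path down) [OR] = 1 − (1−0.35) × (1−0.41) × (1−0.13) × (1−0.03) = 0.676364
P(Track circuit down) [AND] = 0.19 × 0.11 = 0.020900
P(Interlocking logic unavailable) [OR] = 1 − (1−0.19) × (1−0.020900) × (1−0.42) = 0.540019
P(Signal drive lost) [OR] = 1 − (1−0.43) × (1−0.676364) × (1−0.540019) × (1−0.10) = 0.923632
P(Rail signal shows false clear) [OR] = 1 − (1−0.923632) × (1−0.26) = 0.943488
Rounded to 4 decimal places: P(Rail signal shows false clear) ≈ 0.9435.

0.9435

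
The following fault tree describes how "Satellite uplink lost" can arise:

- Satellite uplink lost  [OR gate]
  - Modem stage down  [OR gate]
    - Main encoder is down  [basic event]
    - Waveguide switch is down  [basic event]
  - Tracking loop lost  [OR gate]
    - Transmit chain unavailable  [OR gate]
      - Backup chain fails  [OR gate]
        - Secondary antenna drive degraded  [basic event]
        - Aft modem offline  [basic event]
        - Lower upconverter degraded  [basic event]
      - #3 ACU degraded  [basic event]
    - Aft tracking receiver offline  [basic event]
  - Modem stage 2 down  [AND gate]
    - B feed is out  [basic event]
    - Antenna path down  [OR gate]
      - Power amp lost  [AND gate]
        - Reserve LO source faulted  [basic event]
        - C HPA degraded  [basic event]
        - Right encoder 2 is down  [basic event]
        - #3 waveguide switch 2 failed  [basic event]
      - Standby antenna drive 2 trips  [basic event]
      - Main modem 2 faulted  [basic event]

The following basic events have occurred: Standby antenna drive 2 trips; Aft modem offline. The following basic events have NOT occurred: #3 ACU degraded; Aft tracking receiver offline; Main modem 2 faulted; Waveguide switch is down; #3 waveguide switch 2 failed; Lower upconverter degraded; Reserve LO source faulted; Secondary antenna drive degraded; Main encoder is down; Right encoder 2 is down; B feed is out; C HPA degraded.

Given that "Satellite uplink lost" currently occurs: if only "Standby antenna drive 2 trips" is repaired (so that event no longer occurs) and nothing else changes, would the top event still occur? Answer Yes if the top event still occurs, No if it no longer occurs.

Counterfactual: set "Standby antenna drive 2 trips" to not occurred.
Modem stage down [OR]: Main encoder is down=not, Waveguide switch is down=not → no input occurs → does not occur.
Backup chain fails [OR]: Secondary antenna drive degraded=not, Aft modem offline=occurs, Lower upconverter degraded=not → at least one input occurs → occurs.
Transmit chain unavailable [OR]: Backup chain fails=occurs, #3 ACU degraded=not → at least one input occurs → occurs.
Tracking loop lost [OR]: Transmit chain unavailable=occurs, Aft tracking receiver offline=not → at least one input occurs → occurs.
Power amp lost [AND]: Reserve LO source faulted=not, C HPA degraded=not, Right encoder 2 is down=not, #3 waveguide switch 2 failed=not → not all inputs occur → does not occur.
Antenna path down [OR]: Power amp lost=not, Standby antenna drive 2 trips=not, Main modem 2 faulted=not → no input occurs → does not occur.
Modem stage 2 down [AND]: B feed is out=not, Antenna path down=not → not all inputs occur → does not occur.
Satellite uplink lost [OR]: Modem stage down=not, Tracking loop lost=occurs, Modem stage 2 down=not → at least one input occurs → occurs.

Yes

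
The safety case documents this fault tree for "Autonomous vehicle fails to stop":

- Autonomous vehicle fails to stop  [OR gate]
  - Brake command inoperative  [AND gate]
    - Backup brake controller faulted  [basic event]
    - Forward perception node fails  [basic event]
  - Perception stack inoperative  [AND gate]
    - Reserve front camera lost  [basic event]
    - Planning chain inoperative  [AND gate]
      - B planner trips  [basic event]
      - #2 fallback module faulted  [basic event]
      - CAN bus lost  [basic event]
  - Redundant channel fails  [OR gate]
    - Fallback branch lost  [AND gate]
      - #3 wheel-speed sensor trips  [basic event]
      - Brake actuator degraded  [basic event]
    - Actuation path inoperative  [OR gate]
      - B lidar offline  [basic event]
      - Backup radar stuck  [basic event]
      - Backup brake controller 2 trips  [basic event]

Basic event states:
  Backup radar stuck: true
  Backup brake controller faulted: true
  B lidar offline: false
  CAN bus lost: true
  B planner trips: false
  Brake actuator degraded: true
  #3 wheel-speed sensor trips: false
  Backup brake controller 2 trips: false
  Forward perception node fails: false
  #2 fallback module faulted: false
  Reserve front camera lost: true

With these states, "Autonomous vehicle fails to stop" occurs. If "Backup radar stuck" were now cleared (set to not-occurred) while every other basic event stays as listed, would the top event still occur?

No

Counterfactual: set "Backup radar stuck" to not occurred.
Brake command inoperative [AND]: Backup brake controller faulted=occurs, Forward perception node fails=not → not all inputs occur → does not occur.
Planning chain inoperative [AND]: B planner trips=not, #2 fallback module faulted=not, CAN bus lost=occurs → not all inputs occur → does not occur.
Perception stack inoperative [AND]: Reserve front camera lost=occurs, Planning chain inoperative=not → not all inputs occur → does not occur.
Fallback branch lost [AND]: #3 wheel-speed sensor trips=not, Brake actuator degraded=occurs → not all inputs occur → does not occur.
Actuation path inoperative [OR]: B lidar offline=not, Backup radar stuck=not, Backup brake controller 2 trips=not → no input occurs → does not occur.
Redundant channel fails [OR]: Fallback branch lost=not, Actuation path inoperative=not → no input occurs → does not occur.
Autonomous vehicle fails to stop [OR]: Brake command inoperative=not, Perception stack inoperative=not, Redundant channel fails=not → no input occurs → does not occur.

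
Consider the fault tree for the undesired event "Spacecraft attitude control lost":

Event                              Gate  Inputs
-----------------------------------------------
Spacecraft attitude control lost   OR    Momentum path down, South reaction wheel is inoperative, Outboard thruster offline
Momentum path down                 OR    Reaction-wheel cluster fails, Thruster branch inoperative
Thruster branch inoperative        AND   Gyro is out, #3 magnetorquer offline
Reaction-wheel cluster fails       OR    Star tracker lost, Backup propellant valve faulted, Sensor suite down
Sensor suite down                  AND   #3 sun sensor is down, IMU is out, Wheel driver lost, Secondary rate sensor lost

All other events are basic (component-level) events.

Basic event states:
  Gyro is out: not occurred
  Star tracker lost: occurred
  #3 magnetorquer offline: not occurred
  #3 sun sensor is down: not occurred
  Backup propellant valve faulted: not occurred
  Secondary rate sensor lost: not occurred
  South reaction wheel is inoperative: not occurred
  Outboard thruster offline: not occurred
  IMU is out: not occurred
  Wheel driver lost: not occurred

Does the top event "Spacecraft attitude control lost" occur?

Sensor suite down [AND]: #3 sun sensor is down=not, IMU is out=not, Wheel driver lost=not, Secondary rate sensor lost=not → not all inputs occur → does not occur.
Reaction-wheel cluster fails [OR]: Star tracker lost=occurs, Backup propellant valve faulted=not, Sensor suite down=not → at least one input occurs → occurs.
Thruster branch inoperative [AND]: Gyro is out=not, #3 magnetorquer offline=not → not all inputs occur → does not occur.
Momentum path down [OR]: Reaction-wheel cluster fails=occurs, Thruster branch inoperative=not → at least one input occurs → occurs.
Spacecraft attitude control lost [OR]: Momentum path down=occurs, South reaction wheel is inoperative=not, Outboard thruster offline=not → at least one input occurs → occurs.

Yes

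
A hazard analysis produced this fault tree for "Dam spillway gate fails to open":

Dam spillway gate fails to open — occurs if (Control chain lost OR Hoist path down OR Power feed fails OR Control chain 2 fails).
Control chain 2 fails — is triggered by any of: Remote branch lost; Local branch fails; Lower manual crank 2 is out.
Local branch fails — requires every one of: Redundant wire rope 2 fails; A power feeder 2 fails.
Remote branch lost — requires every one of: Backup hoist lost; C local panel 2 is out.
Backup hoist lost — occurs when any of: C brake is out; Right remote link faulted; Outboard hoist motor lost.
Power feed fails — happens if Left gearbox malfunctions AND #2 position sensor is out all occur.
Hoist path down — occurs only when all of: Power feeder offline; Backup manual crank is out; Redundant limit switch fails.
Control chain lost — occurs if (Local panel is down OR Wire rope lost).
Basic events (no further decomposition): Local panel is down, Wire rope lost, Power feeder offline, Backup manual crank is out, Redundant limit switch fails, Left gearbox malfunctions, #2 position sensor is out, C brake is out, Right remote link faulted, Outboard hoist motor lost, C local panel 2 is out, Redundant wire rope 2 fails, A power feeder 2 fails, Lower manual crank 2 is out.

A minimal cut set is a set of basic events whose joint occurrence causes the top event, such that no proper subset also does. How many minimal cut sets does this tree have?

9

Control chain lost [OR]: union of children's cut sets → 2 cut set(s).
Hoist path down [AND]: one cut set from each child combined → 1 × 1 × 1 = 1 cut set(s).
Power feed fails [AND]: one cut set from each child combined → 1 × 1 = 1 cut set(s).
Backup hoist lost [OR]: union of children's cut sets → 3 cut set(s).
Remote branch lost [AND]: one cut set from each child combined → 3 × 1 = 3 cut set(s).
Local branch fails [AND]: one cut set from each child combined → 1 × 1 = 1 cut set(s).
Control chain 2 fails [OR]: union of children's cut sets → 5 cut set(s).
Dam spillway gate fails to open [OR]: union of children's cut sets → 9 cut set(s).
Minimal cut sets: {Local panel is down}; {Wire rope lost}; {Backup manual crank is out, Power feeder offline, Redundant limit switch fails}; {#2 position sensor is out, Left gearbox malfunctions}; {C brake is out, C local panel 2 is out}; {C local panel 2 is out, Right remote link faulted}; {C local panel 2 is out, Outboard hoist motor lost}; {A power feeder 2 fails, Redundant wire rope 2 fails}; {Lower manual crank 2 is out}.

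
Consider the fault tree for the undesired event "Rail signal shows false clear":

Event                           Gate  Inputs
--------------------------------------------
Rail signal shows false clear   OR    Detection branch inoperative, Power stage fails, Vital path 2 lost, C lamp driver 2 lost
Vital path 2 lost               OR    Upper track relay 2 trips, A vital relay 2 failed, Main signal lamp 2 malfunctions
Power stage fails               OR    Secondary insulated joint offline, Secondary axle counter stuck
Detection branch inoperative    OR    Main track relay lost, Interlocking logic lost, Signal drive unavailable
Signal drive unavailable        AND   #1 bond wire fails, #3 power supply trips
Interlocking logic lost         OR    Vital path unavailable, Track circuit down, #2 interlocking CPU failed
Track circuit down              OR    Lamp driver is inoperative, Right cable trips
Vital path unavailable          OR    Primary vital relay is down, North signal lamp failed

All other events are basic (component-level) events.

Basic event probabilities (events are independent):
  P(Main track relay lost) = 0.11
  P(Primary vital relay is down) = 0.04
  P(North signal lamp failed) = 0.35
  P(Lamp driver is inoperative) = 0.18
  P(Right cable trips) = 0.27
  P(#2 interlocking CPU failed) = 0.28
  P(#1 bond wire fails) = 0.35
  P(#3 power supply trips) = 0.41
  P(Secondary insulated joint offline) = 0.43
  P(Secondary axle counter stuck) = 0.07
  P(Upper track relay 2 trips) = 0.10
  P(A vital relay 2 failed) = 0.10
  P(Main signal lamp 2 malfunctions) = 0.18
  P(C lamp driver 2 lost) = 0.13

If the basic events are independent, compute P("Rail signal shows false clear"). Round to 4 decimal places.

P(Vital path unavailable) [OR] = 1 − (1−0.04) × (1−0.35) = 0.376000
P(Track circuit down) [OR] = 1 − (1−0.18) × (1−0.27) = 0.401400
P(Interlocking logic lost) [OR] = 1 − (1−0.376000) × (1−0.401400) × (1−0.28) = 0.731061
P(Signal drive unavailable) [AND] = 0.35 × 0.41 = 0.143500
P(Detection branch inoperative) [OR] = 1 − (1−0.11) × (1−0.731061) × (1−0.143500) = 0.794992
P(Power stage fails) [OR] = 1 − (1−0.43) × (1−0.07) = 0.469900
P(Vital path 2 lost) [OR] = 1 − (1−0.10) × (1−0.10) × (1−0.18) = 0.335800
P(Rail signal shows false clear) [OR] = 1 − (1−0.794992) × (1−0.469900) × (1−0.335800) × (1−0.13) = 0.937202
Rounded to 4 decimal places: P(Rail signal shows false clear) ≈ 0.9372.

0.9372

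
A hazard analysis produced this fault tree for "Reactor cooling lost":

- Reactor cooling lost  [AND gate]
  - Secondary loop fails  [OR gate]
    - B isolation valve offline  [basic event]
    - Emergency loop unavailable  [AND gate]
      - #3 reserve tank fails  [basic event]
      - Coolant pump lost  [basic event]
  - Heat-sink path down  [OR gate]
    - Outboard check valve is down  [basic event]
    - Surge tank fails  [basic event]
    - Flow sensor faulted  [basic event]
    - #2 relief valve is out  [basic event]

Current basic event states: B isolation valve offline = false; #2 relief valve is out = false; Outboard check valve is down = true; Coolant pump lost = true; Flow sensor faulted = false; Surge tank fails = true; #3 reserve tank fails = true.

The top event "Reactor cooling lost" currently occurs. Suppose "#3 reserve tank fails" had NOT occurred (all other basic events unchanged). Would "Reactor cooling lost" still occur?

Counterfactual: set "#3 reserve tank fails" to not occurred.
Emergency loop unavailable [AND]: #3 reserve tank fails=not, Coolant pump lost=occurs → not all inputs occur → does not occur.
Secondary loop fails [OR]: B isolation valve offline=not, Emergency loop unavailable=not → no input occurs → does not occur.
Heat-sink path down [OR]: Outboard check valve is down=occurs, Surge tank fails=occurs, Flow sensor faulted=not, #2 relief valve is out=not → at least one input occurs → occurs.
Reactor cooling lost [AND]: Secondary loop fails=not, Heat-sink path down=occurs → not all inputs occur → does not occur.

No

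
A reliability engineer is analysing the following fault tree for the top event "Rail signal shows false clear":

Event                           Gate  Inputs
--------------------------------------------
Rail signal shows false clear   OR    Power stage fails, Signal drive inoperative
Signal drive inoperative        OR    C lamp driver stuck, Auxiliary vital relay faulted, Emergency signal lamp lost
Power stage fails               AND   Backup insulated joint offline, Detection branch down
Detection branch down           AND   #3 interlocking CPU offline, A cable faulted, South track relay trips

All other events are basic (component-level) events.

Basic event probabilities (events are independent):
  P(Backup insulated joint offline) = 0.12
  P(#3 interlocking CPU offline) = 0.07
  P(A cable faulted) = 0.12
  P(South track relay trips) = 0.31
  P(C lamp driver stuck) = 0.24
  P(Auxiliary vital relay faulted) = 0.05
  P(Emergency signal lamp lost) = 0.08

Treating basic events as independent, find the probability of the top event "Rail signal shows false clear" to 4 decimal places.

P(Detection branch down) [AND] = 0.07 × 0.12 × 0.31 = 0.002604
P(Power stage fails) [AND] = 0.12 × 0.002604 = 0.000312
P(Signal drive inoperative) [OR] = 1 − (1−0.24) × (1−0.05) × (1−0.08) = 0.335760
P(Rail signal shows false clear) [OR] = 1 − (1−0.000312) × (1−0.335760) = 0.335967
Rounded to 4 decimal places: P(Rail signal shows false clear) ≈ 0.3360.

0.3360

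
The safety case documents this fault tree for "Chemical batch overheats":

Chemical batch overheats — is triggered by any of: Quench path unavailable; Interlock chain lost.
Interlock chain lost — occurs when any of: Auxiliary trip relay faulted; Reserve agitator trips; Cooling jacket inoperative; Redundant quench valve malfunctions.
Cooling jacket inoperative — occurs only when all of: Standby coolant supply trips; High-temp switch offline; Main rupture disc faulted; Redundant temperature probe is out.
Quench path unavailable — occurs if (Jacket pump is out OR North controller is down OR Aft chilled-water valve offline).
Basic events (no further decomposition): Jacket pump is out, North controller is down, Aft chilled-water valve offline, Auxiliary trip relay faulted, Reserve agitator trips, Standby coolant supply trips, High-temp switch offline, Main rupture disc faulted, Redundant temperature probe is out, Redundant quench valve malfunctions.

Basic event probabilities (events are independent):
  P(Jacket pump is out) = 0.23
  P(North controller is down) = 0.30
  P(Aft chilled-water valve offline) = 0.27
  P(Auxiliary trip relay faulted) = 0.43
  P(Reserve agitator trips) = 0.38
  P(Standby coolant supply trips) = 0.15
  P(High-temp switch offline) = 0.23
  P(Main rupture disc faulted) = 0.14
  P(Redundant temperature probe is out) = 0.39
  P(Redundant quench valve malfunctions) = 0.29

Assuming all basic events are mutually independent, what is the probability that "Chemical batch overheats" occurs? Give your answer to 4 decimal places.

P(Quench path unavailable) [OR] = 1 − (1−0.23) × (1−0.30) × (1−0.27) = 0.606530
P(Cooling jacket inoperative) [AND] = 0.15 × 0.23 × 0.14 × 0.39 = 0.001884
P(Interlock chain lost) [OR] = 1 − (1−0.43) × (1−0.38) × (1−0.001884) × (1−0.29) = 0.749559
P(Chemical batch overheats) [OR] = 1 − (1−0.606530) × (1−0.749559) = 0.901459
Rounded to 4 decimal places: P(Chemical batch overheats) ≈ 0.9015.

0.9015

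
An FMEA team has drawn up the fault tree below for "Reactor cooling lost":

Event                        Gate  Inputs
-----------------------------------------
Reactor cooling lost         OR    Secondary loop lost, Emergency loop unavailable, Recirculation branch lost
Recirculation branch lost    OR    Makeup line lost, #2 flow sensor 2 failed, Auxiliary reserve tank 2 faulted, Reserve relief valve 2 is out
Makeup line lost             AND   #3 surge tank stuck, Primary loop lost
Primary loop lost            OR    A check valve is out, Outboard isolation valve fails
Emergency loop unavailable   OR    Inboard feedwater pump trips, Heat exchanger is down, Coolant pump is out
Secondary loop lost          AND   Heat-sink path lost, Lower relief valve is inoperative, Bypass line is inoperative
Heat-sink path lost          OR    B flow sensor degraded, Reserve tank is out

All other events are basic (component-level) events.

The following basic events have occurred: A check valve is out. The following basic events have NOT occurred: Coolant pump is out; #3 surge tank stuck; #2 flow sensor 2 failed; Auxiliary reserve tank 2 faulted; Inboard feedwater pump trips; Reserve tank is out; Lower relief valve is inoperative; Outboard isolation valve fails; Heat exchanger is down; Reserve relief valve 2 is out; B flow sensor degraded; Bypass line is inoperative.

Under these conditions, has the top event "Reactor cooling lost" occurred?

No

Heat-sink path lost [OR]: B flow sensor degraded=not, Reserve tank is out=not → no input occurs → does not occur.
Secondary loop lost [AND]: Heat-sink path lost=not, Lower relief valve is inoperative=not, Bypass line is inoperative=not → not all inputs occur → does not occur.
Emergency loop unavailable [OR]: Inboard feedwater pump trips=not, Heat exchanger is down=not, Coolant pump is out=not → no input occurs → does not occur.
Primary loop lost [OR]: A check valve is out=occurs, Outboard isolation valve fails=not → at least one input occurs → occurs.
Makeup line lost [AND]: #3 surge tank stuck=not, Primary loop lost=occurs → not all inputs occur → does not occur.
Recirculation branch lost [OR]: Makeup line lost=not, #2 flow sensor 2 failed=not, Auxiliary reserve tank 2 faulted=not, Reserve relief valve 2 is out=not → no input occurs → does not occur.
Reactor cooling lost [OR]: Secondary loop lost=not, Emergency loop unavailable=not, Recirculation branch lost=not → no input occurs → does not occur.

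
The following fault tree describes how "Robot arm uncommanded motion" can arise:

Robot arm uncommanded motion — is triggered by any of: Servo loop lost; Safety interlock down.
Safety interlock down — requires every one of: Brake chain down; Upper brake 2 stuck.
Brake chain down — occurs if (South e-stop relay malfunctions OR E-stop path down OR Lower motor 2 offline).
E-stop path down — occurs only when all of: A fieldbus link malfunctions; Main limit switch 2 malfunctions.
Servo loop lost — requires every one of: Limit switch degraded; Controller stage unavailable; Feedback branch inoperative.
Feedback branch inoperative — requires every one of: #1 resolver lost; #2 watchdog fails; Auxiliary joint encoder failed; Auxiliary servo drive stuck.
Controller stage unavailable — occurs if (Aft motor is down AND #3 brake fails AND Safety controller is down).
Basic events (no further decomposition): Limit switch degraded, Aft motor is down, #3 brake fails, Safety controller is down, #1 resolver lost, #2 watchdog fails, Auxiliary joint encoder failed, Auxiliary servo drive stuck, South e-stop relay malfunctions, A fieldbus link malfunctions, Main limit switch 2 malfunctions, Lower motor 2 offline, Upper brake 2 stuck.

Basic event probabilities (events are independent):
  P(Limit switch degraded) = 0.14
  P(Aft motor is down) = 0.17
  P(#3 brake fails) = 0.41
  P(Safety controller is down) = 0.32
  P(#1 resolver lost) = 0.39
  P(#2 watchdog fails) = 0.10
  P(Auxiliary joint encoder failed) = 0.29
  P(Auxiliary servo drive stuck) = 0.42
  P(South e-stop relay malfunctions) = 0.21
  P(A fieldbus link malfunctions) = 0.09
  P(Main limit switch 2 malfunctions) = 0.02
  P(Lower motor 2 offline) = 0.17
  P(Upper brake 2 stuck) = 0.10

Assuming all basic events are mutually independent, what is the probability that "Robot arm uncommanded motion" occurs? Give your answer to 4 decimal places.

0.0346

P(Controller stage unavailable) [AND] = 0.17 × 0.41 × 0.32 = 0.022304
P(Feedback branch inoperative) [AND] = 0.39 × 0.10 × 0.29 × 0.42 = 0.004750
P(Servo loop lost) [AND] = 0.14 × 0.022304 × 0.004750 = 0.000015
P(E-stop path down) [AND] = 0.09 × 0.02 = 0.001800
P(Brake chain down) [OR] = 1 − (1−0.21) × (1−0.001800) × (1−0.17) = 0.345480
P(Safety interlock down) [AND] = 0.345480 × 0.10 = 0.034548
P(Robot arm uncommanded motion) [OR] = 1 − (1−0.000015) × (1−0.034548) = 0.034562
Rounded to 4 decimal places: P(Robot arm uncommanded motion) ≈ 0.0346.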